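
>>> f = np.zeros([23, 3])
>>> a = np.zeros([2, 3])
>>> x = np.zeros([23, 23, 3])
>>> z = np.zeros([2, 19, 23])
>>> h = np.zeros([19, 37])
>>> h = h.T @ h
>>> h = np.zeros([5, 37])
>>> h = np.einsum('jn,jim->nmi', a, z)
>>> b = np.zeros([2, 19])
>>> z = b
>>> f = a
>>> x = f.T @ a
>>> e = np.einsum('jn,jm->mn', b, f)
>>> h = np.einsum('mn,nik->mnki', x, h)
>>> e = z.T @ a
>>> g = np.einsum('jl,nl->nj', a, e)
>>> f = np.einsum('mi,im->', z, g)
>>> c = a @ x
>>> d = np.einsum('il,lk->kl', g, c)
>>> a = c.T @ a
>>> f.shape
()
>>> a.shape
(3, 3)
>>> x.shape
(3, 3)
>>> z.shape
(2, 19)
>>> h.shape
(3, 3, 19, 23)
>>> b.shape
(2, 19)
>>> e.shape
(19, 3)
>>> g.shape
(19, 2)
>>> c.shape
(2, 3)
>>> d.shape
(3, 2)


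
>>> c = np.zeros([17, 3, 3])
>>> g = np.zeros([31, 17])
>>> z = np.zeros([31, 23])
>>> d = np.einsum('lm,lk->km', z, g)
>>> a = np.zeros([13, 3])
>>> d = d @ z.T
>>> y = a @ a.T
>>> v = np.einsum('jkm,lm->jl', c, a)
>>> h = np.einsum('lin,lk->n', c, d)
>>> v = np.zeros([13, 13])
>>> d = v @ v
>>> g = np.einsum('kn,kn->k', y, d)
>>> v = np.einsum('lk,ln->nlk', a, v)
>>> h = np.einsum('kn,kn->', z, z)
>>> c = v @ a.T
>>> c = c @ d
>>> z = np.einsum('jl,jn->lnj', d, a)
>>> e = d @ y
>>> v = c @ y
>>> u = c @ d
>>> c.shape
(13, 13, 13)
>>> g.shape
(13,)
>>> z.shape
(13, 3, 13)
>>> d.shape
(13, 13)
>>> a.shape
(13, 3)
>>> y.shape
(13, 13)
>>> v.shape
(13, 13, 13)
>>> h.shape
()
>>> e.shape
(13, 13)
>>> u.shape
(13, 13, 13)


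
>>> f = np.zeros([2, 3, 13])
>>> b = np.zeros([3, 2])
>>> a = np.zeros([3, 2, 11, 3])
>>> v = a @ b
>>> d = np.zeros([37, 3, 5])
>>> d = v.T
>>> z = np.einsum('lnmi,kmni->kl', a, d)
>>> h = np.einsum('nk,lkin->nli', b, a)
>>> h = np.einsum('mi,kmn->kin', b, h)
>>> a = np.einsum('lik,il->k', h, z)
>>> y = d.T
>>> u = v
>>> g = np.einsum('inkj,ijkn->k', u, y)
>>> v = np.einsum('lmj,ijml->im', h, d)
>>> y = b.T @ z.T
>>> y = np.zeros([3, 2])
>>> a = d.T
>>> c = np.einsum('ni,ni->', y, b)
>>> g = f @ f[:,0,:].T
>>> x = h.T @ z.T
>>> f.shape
(2, 3, 13)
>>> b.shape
(3, 2)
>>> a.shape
(3, 2, 11, 2)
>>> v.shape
(2, 2)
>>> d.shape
(2, 11, 2, 3)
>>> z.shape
(2, 3)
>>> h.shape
(3, 2, 11)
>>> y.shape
(3, 2)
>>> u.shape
(3, 2, 11, 2)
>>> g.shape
(2, 3, 2)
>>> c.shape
()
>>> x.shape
(11, 2, 2)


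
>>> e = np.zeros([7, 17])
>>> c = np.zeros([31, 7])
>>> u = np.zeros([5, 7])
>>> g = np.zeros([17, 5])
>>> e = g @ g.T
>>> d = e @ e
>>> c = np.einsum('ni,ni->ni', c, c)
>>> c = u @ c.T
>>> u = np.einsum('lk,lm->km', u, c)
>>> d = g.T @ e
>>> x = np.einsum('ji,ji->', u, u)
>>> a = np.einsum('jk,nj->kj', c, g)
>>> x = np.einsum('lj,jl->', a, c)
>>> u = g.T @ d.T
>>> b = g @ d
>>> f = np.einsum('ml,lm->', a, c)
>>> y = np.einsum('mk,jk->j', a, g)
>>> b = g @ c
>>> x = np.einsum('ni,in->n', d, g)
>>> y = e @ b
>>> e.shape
(17, 17)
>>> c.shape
(5, 31)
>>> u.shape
(5, 5)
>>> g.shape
(17, 5)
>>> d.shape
(5, 17)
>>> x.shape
(5,)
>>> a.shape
(31, 5)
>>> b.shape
(17, 31)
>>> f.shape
()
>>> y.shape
(17, 31)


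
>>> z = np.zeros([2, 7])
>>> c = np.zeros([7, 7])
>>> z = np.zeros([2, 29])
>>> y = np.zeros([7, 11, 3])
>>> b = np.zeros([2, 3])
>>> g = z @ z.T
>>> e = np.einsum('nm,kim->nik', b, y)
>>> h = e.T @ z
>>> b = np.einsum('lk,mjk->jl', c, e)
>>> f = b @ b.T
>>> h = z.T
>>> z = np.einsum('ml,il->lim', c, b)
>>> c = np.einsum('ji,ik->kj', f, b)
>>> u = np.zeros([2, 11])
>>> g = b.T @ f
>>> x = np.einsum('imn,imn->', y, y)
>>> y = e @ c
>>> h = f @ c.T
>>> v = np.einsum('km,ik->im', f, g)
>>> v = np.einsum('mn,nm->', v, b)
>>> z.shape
(7, 11, 7)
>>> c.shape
(7, 11)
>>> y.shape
(2, 11, 11)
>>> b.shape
(11, 7)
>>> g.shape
(7, 11)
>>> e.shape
(2, 11, 7)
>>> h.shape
(11, 7)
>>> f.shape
(11, 11)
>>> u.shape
(2, 11)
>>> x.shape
()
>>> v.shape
()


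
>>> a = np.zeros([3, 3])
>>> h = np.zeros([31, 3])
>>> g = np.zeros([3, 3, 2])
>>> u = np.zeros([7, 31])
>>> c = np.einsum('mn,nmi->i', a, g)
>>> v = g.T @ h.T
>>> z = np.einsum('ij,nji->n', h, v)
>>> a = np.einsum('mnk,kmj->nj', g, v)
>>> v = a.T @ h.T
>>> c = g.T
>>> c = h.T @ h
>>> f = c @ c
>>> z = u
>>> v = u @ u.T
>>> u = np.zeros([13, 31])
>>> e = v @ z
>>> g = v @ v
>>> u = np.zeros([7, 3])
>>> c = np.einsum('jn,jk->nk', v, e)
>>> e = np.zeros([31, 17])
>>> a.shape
(3, 31)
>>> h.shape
(31, 3)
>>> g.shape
(7, 7)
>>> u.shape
(7, 3)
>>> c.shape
(7, 31)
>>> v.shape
(7, 7)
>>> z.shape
(7, 31)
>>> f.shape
(3, 3)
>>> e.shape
(31, 17)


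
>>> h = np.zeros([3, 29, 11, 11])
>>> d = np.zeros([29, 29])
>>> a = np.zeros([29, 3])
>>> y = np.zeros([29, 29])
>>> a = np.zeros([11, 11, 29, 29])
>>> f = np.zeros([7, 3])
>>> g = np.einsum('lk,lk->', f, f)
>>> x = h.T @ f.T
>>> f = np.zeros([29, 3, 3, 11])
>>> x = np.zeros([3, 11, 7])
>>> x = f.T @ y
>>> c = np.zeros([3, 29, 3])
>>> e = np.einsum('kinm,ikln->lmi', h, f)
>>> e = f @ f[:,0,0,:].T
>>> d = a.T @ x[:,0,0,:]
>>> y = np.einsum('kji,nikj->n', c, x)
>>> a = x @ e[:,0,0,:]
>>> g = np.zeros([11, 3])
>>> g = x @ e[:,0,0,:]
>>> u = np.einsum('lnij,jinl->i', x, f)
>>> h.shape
(3, 29, 11, 11)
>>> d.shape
(29, 29, 11, 29)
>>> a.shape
(11, 3, 3, 29)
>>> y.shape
(11,)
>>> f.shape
(29, 3, 3, 11)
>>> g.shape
(11, 3, 3, 29)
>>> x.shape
(11, 3, 3, 29)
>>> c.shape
(3, 29, 3)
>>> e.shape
(29, 3, 3, 29)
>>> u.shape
(3,)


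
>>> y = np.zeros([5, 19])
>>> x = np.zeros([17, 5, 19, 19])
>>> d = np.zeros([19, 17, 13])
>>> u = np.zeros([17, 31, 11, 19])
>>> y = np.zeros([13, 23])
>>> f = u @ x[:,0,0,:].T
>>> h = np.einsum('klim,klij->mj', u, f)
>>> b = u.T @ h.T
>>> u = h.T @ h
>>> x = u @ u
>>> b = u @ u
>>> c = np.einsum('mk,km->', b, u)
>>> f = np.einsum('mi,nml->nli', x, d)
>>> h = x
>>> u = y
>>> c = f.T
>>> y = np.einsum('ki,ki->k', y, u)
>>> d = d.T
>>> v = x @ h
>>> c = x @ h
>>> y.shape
(13,)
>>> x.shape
(17, 17)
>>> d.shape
(13, 17, 19)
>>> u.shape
(13, 23)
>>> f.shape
(19, 13, 17)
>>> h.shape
(17, 17)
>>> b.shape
(17, 17)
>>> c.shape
(17, 17)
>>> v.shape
(17, 17)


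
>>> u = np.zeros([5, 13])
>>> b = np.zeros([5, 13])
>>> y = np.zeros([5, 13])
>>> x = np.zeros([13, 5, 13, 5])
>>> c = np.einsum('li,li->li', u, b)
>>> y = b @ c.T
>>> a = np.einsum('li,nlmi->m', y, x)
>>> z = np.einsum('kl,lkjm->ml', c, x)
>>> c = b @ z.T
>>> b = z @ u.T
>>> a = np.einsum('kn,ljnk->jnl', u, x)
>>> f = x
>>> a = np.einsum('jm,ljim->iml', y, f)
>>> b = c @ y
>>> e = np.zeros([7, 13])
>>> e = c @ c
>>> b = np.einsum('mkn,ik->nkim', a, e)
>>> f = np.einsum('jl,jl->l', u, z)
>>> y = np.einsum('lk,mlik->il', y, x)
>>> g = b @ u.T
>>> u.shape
(5, 13)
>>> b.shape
(13, 5, 5, 13)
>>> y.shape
(13, 5)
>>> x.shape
(13, 5, 13, 5)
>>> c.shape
(5, 5)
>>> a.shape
(13, 5, 13)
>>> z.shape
(5, 13)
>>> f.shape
(13,)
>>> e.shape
(5, 5)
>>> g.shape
(13, 5, 5, 5)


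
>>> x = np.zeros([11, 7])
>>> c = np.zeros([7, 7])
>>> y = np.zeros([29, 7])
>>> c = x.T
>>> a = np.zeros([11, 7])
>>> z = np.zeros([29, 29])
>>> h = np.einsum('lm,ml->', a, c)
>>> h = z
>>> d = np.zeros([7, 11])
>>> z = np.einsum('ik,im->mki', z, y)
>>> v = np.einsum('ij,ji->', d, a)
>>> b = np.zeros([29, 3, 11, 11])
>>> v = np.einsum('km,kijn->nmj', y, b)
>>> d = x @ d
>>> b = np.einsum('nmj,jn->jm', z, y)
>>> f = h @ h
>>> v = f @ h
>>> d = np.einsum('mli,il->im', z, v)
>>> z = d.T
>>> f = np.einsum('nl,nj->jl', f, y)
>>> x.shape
(11, 7)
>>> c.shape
(7, 11)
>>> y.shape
(29, 7)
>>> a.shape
(11, 7)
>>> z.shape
(7, 29)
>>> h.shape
(29, 29)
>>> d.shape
(29, 7)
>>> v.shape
(29, 29)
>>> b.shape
(29, 29)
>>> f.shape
(7, 29)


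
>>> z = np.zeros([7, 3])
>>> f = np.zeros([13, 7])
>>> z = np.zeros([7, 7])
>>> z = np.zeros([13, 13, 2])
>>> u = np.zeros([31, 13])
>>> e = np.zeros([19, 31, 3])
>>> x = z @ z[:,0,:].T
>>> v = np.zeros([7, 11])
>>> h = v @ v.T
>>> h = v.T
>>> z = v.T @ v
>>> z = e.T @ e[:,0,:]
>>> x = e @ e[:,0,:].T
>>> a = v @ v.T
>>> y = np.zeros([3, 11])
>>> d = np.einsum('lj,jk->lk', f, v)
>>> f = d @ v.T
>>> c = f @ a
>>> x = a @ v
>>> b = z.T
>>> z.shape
(3, 31, 3)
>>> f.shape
(13, 7)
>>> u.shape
(31, 13)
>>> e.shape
(19, 31, 3)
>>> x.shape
(7, 11)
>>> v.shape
(7, 11)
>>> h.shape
(11, 7)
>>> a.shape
(7, 7)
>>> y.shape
(3, 11)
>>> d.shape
(13, 11)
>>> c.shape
(13, 7)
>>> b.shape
(3, 31, 3)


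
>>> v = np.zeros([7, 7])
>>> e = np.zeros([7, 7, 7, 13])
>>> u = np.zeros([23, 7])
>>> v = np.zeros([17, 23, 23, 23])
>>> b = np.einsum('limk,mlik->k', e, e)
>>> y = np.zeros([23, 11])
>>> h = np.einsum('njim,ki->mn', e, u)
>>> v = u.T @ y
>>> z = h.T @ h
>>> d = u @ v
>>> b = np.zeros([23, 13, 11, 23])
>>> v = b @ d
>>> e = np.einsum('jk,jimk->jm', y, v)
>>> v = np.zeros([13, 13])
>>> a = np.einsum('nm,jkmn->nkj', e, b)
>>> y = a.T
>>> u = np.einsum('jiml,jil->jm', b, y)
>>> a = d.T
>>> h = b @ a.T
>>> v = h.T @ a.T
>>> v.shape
(11, 11, 13, 11)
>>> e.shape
(23, 11)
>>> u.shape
(23, 11)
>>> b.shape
(23, 13, 11, 23)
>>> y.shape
(23, 13, 23)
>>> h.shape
(23, 13, 11, 11)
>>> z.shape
(7, 7)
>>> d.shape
(23, 11)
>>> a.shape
(11, 23)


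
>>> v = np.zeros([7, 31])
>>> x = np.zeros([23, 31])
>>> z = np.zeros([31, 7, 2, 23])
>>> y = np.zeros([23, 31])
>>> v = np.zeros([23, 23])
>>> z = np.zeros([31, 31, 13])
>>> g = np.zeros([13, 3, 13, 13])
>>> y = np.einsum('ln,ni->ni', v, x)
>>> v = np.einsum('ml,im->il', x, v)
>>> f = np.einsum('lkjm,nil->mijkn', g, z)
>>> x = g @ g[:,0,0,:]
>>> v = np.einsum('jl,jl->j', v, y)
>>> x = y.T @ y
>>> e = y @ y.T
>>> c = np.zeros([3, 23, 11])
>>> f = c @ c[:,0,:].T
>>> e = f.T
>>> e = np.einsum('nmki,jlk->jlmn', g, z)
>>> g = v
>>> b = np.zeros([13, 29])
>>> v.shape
(23,)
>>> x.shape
(31, 31)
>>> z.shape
(31, 31, 13)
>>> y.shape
(23, 31)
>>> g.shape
(23,)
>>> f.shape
(3, 23, 3)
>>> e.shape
(31, 31, 3, 13)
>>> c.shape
(3, 23, 11)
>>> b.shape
(13, 29)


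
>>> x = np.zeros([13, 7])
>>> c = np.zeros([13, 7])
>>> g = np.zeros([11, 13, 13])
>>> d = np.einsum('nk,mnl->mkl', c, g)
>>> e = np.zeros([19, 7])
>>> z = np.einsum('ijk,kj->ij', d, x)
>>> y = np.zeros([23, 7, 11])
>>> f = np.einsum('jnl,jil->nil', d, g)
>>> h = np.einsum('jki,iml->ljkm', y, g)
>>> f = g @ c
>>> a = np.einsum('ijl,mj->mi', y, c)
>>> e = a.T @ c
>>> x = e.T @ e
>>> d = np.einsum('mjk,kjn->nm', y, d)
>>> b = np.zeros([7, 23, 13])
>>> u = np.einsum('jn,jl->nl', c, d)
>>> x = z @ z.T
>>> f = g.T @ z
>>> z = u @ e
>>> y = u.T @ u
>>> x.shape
(11, 11)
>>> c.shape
(13, 7)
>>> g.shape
(11, 13, 13)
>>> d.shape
(13, 23)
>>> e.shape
(23, 7)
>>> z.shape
(7, 7)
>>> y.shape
(23, 23)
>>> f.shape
(13, 13, 7)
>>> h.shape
(13, 23, 7, 13)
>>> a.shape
(13, 23)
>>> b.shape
(7, 23, 13)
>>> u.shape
(7, 23)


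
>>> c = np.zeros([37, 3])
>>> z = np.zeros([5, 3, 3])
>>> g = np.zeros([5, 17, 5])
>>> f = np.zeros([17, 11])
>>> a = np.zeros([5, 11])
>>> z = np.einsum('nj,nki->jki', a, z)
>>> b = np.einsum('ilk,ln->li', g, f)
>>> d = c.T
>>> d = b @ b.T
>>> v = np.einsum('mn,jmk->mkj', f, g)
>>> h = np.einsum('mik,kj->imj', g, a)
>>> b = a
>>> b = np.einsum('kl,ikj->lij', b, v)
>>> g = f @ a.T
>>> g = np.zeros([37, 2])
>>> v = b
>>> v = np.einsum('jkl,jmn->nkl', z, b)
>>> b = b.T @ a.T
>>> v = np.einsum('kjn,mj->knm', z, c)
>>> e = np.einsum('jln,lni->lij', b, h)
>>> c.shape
(37, 3)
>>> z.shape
(11, 3, 3)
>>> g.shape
(37, 2)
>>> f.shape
(17, 11)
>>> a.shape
(5, 11)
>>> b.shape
(5, 17, 5)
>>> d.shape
(17, 17)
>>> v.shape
(11, 3, 37)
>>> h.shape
(17, 5, 11)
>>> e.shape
(17, 11, 5)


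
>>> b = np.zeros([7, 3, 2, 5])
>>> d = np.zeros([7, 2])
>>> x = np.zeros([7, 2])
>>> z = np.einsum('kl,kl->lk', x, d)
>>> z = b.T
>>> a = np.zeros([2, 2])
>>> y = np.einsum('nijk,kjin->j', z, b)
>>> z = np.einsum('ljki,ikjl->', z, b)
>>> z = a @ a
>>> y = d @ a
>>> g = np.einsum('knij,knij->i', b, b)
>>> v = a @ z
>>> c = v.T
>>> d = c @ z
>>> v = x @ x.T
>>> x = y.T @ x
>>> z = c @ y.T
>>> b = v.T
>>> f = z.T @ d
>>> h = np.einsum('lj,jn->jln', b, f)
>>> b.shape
(7, 7)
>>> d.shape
(2, 2)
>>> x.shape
(2, 2)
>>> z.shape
(2, 7)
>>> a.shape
(2, 2)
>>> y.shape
(7, 2)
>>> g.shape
(2,)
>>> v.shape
(7, 7)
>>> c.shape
(2, 2)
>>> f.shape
(7, 2)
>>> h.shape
(7, 7, 2)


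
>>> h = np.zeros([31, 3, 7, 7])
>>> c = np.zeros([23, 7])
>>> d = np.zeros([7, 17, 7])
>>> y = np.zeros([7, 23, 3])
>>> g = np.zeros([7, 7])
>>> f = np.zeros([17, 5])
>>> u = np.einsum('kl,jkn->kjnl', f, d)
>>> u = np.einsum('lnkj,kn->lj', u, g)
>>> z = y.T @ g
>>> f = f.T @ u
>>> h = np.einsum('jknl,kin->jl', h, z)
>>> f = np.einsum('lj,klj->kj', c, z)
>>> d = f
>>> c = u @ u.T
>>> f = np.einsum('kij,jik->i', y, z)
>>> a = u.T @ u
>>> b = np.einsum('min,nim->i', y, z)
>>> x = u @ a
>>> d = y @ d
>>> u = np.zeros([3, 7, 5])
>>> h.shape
(31, 7)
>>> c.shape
(17, 17)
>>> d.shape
(7, 23, 7)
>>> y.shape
(7, 23, 3)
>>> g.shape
(7, 7)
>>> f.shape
(23,)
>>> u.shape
(3, 7, 5)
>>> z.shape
(3, 23, 7)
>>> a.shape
(5, 5)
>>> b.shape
(23,)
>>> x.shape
(17, 5)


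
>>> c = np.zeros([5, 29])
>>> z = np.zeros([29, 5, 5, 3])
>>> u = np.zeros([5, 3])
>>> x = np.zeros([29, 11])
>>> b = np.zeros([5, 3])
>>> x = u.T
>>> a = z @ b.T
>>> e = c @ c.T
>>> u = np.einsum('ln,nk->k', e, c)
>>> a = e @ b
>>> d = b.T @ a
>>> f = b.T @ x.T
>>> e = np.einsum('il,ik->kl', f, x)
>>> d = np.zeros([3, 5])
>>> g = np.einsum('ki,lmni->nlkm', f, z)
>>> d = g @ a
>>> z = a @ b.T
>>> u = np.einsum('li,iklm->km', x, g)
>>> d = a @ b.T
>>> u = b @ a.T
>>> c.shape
(5, 29)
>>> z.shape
(5, 5)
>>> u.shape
(5, 5)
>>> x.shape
(3, 5)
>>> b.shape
(5, 3)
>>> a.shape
(5, 3)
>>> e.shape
(5, 3)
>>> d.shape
(5, 5)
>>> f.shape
(3, 3)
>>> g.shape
(5, 29, 3, 5)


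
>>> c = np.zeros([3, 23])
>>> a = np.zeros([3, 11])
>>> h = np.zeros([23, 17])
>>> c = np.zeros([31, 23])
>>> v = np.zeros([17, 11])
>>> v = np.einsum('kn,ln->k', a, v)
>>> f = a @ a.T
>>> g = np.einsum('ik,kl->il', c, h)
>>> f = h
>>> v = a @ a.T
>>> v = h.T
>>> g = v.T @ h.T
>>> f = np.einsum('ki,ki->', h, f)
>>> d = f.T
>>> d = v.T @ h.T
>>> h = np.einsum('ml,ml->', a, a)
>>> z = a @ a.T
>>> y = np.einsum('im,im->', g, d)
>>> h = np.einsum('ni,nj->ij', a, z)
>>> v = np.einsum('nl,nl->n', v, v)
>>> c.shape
(31, 23)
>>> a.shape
(3, 11)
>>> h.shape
(11, 3)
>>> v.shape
(17,)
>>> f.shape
()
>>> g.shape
(23, 23)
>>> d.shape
(23, 23)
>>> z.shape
(3, 3)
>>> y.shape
()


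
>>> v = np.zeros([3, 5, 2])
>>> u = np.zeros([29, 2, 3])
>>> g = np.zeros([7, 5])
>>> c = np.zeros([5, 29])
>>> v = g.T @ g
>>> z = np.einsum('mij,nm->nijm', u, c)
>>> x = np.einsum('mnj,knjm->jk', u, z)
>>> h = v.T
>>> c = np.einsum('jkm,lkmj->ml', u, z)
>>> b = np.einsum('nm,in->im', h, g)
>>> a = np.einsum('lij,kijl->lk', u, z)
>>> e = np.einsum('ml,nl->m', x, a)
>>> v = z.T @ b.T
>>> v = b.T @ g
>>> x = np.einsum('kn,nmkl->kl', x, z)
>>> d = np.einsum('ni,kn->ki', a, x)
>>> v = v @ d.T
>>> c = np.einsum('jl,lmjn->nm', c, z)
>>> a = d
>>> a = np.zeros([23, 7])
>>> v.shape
(5, 3)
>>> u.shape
(29, 2, 3)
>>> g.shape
(7, 5)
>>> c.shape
(29, 2)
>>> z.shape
(5, 2, 3, 29)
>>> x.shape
(3, 29)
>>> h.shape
(5, 5)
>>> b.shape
(7, 5)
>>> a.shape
(23, 7)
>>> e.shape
(3,)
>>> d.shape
(3, 5)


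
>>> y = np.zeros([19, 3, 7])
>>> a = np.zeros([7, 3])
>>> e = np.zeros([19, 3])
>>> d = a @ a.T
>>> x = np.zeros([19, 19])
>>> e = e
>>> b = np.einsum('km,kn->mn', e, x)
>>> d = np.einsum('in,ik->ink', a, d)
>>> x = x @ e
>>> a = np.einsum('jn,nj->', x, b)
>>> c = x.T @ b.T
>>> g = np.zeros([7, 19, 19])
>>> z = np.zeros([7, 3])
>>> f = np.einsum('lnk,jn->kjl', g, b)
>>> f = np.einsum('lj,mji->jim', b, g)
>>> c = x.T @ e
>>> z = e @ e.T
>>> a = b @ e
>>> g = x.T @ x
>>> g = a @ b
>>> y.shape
(19, 3, 7)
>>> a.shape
(3, 3)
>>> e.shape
(19, 3)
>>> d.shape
(7, 3, 7)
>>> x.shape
(19, 3)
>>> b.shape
(3, 19)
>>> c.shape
(3, 3)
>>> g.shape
(3, 19)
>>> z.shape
(19, 19)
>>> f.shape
(19, 19, 7)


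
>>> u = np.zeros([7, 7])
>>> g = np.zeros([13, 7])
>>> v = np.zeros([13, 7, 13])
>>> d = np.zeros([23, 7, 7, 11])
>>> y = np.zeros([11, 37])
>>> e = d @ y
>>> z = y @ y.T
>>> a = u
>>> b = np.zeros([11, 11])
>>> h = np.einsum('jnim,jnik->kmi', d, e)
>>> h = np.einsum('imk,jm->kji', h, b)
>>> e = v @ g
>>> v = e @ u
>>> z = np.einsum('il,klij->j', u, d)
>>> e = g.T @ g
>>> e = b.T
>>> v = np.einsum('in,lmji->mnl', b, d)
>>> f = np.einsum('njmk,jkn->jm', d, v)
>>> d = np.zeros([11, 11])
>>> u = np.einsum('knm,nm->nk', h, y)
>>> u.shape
(11, 7)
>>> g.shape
(13, 7)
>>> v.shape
(7, 11, 23)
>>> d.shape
(11, 11)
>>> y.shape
(11, 37)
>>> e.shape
(11, 11)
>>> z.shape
(11,)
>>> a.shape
(7, 7)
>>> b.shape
(11, 11)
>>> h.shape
(7, 11, 37)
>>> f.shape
(7, 7)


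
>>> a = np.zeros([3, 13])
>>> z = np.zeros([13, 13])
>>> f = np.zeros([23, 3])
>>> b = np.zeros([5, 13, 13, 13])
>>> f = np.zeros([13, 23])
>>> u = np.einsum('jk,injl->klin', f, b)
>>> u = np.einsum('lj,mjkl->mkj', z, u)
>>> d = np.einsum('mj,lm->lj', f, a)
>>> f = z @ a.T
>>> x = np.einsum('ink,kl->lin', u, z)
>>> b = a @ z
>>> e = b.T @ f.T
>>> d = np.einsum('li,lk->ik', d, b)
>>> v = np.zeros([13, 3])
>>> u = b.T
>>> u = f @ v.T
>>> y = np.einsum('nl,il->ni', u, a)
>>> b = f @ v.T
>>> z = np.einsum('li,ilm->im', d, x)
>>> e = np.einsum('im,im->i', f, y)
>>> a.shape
(3, 13)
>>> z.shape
(13, 5)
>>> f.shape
(13, 3)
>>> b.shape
(13, 13)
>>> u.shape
(13, 13)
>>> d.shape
(23, 13)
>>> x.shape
(13, 23, 5)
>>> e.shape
(13,)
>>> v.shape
(13, 3)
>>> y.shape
(13, 3)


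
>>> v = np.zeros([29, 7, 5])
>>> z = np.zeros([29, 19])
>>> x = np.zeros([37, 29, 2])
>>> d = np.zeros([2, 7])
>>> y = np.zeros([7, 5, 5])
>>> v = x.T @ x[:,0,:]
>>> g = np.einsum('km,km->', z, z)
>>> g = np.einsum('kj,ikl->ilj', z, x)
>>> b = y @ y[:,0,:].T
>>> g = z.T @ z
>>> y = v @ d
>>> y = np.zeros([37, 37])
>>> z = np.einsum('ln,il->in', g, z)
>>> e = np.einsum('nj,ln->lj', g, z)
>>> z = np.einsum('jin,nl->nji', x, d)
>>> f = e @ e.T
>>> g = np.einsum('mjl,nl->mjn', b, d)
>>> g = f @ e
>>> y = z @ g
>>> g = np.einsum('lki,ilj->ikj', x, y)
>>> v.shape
(2, 29, 2)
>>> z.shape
(2, 37, 29)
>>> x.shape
(37, 29, 2)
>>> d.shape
(2, 7)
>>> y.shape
(2, 37, 19)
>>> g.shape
(2, 29, 19)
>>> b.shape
(7, 5, 7)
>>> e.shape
(29, 19)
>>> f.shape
(29, 29)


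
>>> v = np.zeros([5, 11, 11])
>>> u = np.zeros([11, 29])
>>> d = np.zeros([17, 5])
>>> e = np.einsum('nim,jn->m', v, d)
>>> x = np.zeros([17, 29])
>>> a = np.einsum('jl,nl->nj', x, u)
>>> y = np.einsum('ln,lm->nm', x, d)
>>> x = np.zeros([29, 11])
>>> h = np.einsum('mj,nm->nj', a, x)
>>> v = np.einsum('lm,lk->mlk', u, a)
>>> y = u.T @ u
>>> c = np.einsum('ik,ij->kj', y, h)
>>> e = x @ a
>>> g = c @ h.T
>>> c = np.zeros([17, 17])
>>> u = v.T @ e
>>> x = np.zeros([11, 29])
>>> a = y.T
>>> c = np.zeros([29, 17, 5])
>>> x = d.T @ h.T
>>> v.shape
(29, 11, 17)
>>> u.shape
(17, 11, 17)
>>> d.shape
(17, 5)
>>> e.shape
(29, 17)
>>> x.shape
(5, 29)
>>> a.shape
(29, 29)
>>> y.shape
(29, 29)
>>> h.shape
(29, 17)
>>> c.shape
(29, 17, 5)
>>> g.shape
(29, 29)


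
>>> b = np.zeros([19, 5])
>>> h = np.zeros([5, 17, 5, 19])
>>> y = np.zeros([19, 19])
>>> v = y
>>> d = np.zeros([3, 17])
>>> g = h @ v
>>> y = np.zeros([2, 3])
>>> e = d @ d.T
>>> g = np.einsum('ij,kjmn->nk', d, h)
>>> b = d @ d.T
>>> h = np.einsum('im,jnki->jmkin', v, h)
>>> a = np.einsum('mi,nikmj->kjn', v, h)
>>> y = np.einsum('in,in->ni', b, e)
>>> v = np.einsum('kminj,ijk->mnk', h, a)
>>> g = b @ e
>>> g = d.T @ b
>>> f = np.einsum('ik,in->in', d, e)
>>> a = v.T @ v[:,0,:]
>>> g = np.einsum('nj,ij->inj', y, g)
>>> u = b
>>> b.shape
(3, 3)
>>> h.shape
(5, 19, 5, 19, 17)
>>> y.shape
(3, 3)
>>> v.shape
(19, 19, 5)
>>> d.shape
(3, 17)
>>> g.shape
(17, 3, 3)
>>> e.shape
(3, 3)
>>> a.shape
(5, 19, 5)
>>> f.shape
(3, 3)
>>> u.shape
(3, 3)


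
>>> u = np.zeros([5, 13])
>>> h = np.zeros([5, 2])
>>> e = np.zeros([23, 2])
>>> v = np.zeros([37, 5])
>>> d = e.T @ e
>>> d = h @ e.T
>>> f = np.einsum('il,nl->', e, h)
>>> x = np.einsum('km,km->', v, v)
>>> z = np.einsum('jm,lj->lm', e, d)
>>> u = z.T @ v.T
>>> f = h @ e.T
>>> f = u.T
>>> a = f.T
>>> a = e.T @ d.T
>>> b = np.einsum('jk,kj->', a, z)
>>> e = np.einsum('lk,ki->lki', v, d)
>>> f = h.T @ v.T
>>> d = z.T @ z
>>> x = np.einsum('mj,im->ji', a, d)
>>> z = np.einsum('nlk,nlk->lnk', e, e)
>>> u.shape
(2, 37)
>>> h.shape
(5, 2)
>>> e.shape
(37, 5, 23)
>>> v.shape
(37, 5)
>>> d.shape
(2, 2)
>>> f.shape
(2, 37)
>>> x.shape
(5, 2)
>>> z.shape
(5, 37, 23)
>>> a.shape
(2, 5)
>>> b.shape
()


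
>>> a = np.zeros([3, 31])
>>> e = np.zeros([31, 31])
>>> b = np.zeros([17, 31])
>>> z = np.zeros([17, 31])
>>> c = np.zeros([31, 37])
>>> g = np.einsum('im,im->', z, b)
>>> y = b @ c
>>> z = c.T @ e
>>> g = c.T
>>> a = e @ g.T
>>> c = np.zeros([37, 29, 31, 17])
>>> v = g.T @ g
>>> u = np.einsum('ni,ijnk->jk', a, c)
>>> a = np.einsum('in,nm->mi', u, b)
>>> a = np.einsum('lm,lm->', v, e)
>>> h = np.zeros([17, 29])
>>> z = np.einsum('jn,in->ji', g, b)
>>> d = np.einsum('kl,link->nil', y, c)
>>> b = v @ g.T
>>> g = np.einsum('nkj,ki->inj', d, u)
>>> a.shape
()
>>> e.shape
(31, 31)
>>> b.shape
(31, 37)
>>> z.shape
(37, 17)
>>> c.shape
(37, 29, 31, 17)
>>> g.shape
(17, 31, 37)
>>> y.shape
(17, 37)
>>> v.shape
(31, 31)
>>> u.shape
(29, 17)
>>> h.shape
(17, 29)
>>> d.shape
(31, 29, 37)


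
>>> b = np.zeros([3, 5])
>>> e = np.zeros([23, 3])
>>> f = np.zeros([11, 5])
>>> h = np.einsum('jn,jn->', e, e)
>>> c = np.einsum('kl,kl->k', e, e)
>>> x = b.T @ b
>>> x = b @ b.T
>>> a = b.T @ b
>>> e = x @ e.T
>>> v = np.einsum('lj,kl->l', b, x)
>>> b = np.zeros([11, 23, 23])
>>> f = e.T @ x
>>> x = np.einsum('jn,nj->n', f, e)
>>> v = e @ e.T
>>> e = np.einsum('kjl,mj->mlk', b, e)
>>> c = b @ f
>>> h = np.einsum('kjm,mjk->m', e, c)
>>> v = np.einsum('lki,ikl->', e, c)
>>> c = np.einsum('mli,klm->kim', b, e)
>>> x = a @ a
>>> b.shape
(11, 23, 23)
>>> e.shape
(3, 23, 11)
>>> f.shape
(23, 3)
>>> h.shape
(11,)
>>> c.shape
(3, 23, 11)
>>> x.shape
(5, 5)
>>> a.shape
(5, 5)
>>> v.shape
()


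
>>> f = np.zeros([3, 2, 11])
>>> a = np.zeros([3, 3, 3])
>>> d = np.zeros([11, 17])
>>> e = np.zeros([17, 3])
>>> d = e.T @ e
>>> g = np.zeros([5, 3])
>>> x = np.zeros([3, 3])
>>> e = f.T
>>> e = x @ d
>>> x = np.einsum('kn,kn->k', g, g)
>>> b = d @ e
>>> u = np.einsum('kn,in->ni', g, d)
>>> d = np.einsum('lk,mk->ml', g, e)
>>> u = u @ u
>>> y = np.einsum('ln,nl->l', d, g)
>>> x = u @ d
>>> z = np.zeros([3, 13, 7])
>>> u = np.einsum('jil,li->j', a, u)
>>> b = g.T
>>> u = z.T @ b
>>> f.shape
(3, 2, 11)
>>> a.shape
(3, 3, 3)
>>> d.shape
(3, 5)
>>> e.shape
(3, 3)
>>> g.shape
(5, 3)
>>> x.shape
(3, 5)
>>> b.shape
(3, 5)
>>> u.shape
(7, 13, 5)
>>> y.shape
(3,)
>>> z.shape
(3, 13, 7)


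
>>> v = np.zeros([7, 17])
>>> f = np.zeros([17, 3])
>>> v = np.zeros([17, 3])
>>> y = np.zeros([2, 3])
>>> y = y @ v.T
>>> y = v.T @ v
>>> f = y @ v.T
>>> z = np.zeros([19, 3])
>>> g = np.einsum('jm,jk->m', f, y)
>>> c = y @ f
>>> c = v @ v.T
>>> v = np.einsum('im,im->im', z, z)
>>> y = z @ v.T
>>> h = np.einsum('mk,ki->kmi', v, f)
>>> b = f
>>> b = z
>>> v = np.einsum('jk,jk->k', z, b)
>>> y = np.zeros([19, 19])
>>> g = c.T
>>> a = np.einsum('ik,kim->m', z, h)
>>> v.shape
(3,)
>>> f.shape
(3, 17)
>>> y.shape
(19, 19)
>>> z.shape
(19, 3)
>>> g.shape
(17, 17)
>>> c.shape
(17, 17)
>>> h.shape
(3, 19, 17)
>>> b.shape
(19, 3)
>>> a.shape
(17,)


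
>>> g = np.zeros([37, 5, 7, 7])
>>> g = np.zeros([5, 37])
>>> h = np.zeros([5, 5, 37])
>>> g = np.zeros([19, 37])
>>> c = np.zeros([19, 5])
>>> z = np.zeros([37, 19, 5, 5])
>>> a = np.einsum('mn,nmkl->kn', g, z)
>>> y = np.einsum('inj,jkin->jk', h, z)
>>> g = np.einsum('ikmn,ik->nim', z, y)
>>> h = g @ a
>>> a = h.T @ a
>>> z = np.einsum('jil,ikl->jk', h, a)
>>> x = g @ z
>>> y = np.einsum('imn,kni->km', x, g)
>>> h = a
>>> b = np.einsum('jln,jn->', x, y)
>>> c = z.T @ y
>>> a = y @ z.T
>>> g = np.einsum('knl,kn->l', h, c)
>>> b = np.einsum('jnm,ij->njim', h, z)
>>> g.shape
(37,)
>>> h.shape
(37, 37, 37)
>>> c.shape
(37, 37)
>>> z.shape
(5, 37)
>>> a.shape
(5, 5)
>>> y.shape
(5, 37)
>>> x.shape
(5, 37, 37)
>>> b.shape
(37, 37, 5, 37)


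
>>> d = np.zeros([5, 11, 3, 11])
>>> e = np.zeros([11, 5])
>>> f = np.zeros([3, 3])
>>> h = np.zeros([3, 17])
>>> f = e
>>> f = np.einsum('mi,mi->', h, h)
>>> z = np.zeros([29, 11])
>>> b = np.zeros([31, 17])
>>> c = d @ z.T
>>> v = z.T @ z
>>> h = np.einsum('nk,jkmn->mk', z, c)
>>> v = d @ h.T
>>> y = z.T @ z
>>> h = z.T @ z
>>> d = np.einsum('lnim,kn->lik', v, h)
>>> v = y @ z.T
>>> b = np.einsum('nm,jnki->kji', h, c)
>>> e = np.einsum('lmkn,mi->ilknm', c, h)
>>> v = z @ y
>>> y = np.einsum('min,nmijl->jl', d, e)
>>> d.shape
(5, 3, 11)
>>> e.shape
(11, 5, 3, 29, 11)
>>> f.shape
()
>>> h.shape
(11, 11)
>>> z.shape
(29, 11)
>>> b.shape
(3, 5, 29)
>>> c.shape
(5, 11, 3, 29)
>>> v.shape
(29, 11)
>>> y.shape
(29, 11)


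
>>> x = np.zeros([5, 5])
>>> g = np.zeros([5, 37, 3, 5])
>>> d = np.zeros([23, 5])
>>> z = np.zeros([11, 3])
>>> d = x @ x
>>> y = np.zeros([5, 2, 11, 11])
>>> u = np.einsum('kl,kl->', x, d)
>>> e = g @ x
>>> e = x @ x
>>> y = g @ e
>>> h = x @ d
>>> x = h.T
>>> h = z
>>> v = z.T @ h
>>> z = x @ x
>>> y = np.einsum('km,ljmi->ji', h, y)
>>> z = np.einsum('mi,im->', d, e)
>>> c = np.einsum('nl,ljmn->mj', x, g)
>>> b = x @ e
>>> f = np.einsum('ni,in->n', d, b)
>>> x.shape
(5, 5)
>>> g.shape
(5, 37, 3, 5)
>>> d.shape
(5, 5)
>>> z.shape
()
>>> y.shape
(37, 5)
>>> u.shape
()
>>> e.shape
(5, 5)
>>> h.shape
(11, 3)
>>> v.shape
(3, 3)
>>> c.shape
(3, 37)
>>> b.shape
(5, 5)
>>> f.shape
(5,)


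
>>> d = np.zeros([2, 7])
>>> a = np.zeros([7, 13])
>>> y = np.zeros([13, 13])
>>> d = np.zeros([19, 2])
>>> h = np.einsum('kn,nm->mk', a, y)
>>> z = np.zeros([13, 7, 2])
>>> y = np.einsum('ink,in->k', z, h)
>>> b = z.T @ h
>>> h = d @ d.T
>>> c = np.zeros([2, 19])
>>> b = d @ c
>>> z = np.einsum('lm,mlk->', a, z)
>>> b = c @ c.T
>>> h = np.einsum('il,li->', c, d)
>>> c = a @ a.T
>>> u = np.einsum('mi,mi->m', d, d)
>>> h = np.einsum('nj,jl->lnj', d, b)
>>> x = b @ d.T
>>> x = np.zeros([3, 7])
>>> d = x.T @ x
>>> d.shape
(7, 7)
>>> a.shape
(7, 13)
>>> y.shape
(2,)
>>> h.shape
(2, 19, 2)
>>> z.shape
()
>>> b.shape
(2, 2)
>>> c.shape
(7, 7)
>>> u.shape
(19,)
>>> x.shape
(3, 7)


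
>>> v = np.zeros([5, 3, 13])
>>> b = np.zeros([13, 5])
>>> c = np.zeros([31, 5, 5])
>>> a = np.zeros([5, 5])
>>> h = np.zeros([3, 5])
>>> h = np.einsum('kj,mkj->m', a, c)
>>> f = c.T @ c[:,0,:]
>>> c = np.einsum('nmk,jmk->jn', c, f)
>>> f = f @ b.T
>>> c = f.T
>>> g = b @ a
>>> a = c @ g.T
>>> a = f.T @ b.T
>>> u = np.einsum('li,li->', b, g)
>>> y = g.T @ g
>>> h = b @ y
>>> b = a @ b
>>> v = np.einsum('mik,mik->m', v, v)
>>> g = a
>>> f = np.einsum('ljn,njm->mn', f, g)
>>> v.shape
(5,)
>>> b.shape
(13, 5, 5)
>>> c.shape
(13, 5, 5)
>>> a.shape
(13, 5, 13)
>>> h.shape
(13, 5)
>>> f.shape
(13, 13)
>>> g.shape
(13, 5, 13)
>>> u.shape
()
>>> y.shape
(5, 5)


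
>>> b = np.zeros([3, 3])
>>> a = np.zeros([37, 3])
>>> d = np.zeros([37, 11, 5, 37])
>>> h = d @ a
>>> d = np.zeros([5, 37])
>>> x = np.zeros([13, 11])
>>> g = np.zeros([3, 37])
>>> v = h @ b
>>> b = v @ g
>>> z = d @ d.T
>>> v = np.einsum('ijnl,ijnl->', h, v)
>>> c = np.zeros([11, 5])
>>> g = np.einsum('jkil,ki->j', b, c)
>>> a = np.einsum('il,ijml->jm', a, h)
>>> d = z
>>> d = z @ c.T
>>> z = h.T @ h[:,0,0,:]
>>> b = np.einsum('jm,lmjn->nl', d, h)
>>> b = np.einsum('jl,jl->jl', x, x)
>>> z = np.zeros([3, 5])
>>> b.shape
(13, 11)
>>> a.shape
(11, 5)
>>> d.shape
(5, 11)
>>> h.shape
(37, 11, 5, 3)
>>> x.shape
(13, 11)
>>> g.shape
(37,)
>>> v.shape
()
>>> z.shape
(3, 5)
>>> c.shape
(11, 5)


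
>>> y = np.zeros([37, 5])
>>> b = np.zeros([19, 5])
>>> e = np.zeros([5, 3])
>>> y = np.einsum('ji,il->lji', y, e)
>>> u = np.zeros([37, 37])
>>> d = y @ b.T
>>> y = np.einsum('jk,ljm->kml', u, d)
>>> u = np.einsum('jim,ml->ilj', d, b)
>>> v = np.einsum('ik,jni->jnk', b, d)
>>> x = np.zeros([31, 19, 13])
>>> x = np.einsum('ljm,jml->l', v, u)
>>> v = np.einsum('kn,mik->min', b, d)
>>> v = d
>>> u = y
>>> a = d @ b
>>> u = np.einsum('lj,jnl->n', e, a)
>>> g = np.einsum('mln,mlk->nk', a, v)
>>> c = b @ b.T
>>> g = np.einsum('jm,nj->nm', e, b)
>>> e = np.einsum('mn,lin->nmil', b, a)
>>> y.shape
(37, 19, 3)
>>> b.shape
(19, 5)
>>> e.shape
(5, 19, 37, 3)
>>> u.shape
(37,)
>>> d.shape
(3, 37, 19)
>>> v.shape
(3, 37, 19)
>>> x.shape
(3,)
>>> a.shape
(3, 37, 5)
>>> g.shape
(19, 3)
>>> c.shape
(19, 19)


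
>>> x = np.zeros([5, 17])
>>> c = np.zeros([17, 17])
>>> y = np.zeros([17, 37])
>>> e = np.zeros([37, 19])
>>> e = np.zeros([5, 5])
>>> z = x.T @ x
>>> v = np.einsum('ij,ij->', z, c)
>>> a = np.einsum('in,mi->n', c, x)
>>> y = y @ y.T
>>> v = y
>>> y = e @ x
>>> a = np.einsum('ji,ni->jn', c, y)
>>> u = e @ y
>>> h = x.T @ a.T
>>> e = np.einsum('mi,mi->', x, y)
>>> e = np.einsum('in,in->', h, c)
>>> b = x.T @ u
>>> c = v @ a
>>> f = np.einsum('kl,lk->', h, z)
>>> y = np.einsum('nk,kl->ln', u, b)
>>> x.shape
(5, 17)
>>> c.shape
(17, 5)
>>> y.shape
(17, 5)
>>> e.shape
()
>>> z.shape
(17, 17)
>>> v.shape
(17, 17)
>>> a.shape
(17, 5)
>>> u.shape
(5, 17)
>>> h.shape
(17, 17)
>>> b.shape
(17, 17)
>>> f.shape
()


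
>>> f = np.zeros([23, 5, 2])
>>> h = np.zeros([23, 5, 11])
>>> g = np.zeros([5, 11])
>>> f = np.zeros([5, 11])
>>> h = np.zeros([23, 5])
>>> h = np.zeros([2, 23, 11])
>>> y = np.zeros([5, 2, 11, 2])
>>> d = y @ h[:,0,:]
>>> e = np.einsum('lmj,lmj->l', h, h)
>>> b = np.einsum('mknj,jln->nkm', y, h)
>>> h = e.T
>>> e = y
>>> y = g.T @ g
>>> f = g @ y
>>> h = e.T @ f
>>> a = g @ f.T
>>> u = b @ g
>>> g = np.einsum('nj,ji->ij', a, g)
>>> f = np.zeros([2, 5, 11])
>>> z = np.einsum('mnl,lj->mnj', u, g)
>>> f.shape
(2, 5, 11)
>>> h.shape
(2, 11, 2, 11)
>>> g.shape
(11, 5)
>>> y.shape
(11, 11)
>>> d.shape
(5, 2, 11, 11)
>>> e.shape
(5, 2, 11, 2)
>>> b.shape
(11, 2, 5)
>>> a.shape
(5, 5)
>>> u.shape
(11, 2, 11)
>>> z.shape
(11, 2, 5)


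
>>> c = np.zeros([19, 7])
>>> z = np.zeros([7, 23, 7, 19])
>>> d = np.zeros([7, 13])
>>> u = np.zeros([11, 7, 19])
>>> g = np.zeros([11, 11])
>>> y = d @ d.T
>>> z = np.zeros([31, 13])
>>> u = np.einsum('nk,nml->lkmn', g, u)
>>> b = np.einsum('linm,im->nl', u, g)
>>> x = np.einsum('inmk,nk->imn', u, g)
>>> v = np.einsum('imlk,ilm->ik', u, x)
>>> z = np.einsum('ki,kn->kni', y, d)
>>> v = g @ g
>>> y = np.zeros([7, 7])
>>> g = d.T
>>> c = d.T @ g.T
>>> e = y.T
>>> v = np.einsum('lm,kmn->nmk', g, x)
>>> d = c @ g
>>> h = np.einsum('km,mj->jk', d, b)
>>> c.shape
(13, 13)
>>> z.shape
(7, 13, 7)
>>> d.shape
(13, 7)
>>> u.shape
(19, 11, 7, 11)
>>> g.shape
(13, 7)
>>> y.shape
(7, 7)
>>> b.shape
(7, 19)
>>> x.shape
(19, 7, 11)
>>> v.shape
(11, 7, 19)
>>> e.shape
(7, 7)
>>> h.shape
(19, 13)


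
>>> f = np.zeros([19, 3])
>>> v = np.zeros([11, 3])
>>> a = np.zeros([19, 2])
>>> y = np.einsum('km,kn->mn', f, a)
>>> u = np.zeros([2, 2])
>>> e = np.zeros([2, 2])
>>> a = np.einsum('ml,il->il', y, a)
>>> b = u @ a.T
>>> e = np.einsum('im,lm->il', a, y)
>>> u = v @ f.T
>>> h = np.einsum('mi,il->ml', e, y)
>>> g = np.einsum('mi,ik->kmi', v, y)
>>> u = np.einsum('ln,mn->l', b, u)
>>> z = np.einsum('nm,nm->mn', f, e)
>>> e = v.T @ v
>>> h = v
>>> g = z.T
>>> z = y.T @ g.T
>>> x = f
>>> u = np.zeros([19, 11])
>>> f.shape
(19, 3)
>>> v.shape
(11, 3)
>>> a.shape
(19, 2)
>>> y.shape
(3, 2)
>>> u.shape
(19, 11)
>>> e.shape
(3, 3)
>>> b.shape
(2, 19)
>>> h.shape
(11, 3)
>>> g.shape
(19, 3)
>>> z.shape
(2, 19)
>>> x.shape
(19, 3)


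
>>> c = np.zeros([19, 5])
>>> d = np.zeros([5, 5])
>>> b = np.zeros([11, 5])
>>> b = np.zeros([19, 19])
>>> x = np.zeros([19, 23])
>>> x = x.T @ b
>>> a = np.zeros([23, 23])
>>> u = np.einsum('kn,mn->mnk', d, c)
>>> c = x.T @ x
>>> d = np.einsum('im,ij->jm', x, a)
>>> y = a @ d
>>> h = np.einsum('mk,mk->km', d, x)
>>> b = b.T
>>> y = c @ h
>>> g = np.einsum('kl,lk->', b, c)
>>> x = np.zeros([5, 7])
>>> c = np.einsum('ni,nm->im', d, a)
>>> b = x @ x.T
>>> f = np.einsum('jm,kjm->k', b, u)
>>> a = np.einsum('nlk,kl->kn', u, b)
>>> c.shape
(19, 23)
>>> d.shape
(23, 19)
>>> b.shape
(5, 5)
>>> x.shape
(5, 7)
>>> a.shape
(5, 19)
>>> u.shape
(19, 5, 5)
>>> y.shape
(19, 23)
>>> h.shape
(19, 23)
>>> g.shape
()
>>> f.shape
(19,)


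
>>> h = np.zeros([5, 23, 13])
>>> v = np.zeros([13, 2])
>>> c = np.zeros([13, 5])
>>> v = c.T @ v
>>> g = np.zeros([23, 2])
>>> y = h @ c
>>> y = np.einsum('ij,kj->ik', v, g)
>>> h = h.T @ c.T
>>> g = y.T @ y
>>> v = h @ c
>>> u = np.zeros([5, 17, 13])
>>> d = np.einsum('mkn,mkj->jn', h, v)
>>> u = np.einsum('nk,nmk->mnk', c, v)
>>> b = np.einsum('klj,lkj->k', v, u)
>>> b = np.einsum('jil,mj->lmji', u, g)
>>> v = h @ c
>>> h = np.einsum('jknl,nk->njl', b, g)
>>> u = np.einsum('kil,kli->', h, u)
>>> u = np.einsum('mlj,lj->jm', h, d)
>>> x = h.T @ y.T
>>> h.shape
(23, 5, 13)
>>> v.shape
(13, 23, 5)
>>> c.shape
(13, 5)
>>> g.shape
(23, 23)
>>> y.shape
(5, 23)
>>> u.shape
(13, 23)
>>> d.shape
(5, 13)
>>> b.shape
(5, 23, 23, 13)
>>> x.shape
(13, 5, 5)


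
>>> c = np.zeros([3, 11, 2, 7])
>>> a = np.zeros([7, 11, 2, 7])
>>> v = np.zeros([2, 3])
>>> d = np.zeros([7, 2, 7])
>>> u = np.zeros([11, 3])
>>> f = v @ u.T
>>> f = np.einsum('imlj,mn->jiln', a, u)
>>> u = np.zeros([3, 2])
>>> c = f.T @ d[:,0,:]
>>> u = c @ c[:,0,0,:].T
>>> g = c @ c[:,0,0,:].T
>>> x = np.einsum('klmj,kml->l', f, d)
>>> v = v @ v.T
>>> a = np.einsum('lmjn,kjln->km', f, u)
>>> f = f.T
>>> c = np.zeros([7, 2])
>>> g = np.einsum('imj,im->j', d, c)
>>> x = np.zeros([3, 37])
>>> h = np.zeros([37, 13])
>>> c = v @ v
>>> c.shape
(2, 2)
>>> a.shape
(3, 7)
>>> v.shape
(2, 2)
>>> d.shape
(7, 2, 7)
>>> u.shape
(3, 2, 7, 3)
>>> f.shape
(3, 2, 7, 7)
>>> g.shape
(7,)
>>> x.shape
(3, 37)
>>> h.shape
(37, 13)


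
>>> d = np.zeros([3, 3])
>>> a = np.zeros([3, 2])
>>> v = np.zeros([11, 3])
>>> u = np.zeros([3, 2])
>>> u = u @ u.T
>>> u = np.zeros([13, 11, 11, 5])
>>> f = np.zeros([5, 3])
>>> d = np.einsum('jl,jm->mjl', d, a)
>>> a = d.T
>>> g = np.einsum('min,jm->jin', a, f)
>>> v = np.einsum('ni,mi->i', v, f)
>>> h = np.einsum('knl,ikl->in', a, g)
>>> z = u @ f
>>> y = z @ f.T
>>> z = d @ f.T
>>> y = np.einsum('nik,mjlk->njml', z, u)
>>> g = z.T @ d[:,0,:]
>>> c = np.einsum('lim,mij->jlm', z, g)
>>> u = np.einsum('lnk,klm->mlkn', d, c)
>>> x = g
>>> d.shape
(2, 3, 3)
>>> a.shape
(3, 3, 2)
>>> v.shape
(3,)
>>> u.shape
(5, 2, 3, 3)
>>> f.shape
(5, 3)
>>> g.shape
(5, 3, 3)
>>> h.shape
(5, 3)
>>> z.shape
(2, 3, 5)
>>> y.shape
(2, 11, 13, 11)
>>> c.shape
(3, 2, 5)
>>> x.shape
(5, 3, 3)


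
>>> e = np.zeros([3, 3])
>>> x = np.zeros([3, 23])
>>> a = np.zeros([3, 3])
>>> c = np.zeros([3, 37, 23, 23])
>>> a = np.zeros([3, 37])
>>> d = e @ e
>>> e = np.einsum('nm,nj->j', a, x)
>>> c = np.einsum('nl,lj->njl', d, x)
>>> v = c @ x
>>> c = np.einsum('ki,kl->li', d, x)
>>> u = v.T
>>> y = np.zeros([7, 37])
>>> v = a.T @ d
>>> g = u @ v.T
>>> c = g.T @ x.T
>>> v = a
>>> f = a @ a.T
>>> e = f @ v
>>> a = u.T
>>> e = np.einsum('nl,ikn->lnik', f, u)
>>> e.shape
(3, 3, 23, 23)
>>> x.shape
(3, 23)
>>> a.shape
(3, 23, 23)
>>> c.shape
(37, 23, 3)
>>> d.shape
(3, 3)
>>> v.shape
(3, 37)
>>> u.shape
(23, 23, 3)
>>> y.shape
(7, 37)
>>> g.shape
(23, 23, 37)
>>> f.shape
(3, 3)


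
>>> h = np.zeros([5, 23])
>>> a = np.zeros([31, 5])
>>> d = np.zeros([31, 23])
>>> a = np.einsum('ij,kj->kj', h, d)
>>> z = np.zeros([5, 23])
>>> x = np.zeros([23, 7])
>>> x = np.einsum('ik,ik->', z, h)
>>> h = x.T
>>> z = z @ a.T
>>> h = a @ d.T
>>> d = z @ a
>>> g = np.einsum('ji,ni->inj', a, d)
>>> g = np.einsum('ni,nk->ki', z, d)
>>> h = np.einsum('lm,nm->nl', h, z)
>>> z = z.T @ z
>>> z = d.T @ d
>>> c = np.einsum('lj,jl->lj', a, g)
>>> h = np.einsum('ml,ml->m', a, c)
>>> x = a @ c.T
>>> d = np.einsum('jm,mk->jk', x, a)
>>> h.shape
(31,)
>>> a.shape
(31, 23)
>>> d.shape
(31, 23)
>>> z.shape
(23, 23)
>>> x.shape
(31, 31)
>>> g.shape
(23, 31)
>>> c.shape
(31, 23)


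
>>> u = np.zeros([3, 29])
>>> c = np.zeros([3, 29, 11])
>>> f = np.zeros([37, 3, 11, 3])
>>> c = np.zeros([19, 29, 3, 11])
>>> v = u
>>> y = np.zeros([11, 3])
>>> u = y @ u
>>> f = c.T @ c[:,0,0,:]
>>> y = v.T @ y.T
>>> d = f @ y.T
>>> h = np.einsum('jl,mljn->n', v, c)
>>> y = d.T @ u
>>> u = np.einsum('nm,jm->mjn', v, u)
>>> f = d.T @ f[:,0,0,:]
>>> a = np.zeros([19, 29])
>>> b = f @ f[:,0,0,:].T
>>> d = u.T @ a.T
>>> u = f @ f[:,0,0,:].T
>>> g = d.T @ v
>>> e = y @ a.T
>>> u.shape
(29, 29, 3, 29)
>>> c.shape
(19, 29, 3, 11)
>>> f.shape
(29, 29, 3, 11)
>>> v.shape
(3, 29)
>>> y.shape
(29, 29, 3, 29)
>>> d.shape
(3, 11, 19)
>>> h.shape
(11,)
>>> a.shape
(19, 29)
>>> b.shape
(29, 29, 3, 29)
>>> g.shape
(19, 11, 29)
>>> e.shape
(29, 29, 3, 19)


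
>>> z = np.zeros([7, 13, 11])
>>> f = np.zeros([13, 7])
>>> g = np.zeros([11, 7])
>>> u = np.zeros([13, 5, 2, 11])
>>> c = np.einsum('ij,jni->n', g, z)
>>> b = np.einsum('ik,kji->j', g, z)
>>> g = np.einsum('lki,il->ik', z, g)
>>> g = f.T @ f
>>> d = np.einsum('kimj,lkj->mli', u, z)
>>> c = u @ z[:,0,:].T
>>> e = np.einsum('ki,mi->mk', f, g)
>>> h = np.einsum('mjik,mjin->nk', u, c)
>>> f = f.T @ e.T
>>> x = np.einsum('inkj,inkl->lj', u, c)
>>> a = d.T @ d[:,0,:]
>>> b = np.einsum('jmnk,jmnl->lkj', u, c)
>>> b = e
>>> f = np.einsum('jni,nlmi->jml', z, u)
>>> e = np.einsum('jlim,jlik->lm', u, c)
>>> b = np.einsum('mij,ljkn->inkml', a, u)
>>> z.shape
(7, 13, 11)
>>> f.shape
(7, 2, 5)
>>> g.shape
(7, 7)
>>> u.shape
(13, 5, 2, 11)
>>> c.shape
(13, 5, 2, 7)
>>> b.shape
(7, 11, 2, 5, 13)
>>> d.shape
(2, 7, 5)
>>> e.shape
(5, 11)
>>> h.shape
(7, 11)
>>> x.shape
(7, 11)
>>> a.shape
(5, 7, 5)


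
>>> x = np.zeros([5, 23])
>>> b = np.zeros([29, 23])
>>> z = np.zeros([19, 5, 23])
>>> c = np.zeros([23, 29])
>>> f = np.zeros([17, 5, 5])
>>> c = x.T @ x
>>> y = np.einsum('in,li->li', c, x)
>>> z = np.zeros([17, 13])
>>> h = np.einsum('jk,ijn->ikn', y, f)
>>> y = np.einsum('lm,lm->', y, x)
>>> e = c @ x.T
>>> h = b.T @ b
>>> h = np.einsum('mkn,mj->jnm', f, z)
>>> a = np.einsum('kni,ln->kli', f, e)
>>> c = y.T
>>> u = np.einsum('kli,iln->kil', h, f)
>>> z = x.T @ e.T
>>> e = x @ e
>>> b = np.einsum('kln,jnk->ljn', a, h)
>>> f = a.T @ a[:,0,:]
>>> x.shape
(5, 23)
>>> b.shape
(23, 13, 5)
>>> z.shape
(23, 23)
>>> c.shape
()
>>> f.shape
(5, 23, 5)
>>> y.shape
()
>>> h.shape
(13, 5, 17)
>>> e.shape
(5, 5)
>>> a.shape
(17, 23, 5)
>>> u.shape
(13, 17, 5)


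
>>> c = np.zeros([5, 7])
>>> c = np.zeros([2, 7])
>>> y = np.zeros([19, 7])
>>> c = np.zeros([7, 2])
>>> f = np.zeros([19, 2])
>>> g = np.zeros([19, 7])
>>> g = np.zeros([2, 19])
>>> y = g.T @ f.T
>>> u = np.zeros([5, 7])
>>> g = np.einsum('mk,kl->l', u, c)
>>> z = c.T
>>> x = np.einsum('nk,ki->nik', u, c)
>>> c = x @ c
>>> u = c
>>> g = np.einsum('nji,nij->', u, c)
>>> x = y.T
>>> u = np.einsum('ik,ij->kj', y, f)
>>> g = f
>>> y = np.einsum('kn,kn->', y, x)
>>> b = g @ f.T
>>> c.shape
(5, 2, 2)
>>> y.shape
()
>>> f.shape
(19, 2)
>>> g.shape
(19, 2)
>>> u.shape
(19, 2)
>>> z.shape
(2, 7)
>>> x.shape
(19, 19)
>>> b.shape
(19, 19)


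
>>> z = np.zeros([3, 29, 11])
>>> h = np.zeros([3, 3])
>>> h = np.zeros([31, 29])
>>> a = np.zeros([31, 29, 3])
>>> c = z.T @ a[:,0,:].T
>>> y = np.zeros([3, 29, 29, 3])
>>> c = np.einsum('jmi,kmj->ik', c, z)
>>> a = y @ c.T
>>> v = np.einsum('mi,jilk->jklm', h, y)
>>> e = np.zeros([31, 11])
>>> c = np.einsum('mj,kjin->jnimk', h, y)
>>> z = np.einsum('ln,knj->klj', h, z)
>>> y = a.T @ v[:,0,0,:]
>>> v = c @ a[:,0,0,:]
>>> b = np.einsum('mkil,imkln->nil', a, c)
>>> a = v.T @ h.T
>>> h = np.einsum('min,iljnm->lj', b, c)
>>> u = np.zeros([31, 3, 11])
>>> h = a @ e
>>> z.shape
(3, 31, 11)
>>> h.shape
(31, 31, 29, 3, 11)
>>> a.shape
(31, 31, 29, 3, 31)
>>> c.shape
(29, 3, 29, 31, 3)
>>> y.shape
(31, 29, 29, 31)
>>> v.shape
(29, 3, 29, 31, 31)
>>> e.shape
(31, 11)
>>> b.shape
(3, 29, 31)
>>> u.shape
(31, 3, 11)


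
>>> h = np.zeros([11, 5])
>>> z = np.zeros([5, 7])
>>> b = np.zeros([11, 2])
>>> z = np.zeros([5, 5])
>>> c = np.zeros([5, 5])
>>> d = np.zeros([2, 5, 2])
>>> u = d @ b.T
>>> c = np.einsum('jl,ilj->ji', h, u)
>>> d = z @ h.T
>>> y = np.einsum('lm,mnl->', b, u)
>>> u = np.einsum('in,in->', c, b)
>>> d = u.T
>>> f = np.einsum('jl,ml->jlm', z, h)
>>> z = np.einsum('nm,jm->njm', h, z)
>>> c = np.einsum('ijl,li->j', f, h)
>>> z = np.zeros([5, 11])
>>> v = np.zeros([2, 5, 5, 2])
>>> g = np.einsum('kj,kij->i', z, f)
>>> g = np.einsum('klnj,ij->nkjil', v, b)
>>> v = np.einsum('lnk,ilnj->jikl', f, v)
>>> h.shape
(11, 5)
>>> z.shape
(5, 11)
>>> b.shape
(11, 2)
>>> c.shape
(5,)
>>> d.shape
()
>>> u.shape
()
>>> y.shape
()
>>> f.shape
(5, 5, 11)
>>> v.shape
(2, 2, 11, 5)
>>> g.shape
(5, 2, 2, 11, 5)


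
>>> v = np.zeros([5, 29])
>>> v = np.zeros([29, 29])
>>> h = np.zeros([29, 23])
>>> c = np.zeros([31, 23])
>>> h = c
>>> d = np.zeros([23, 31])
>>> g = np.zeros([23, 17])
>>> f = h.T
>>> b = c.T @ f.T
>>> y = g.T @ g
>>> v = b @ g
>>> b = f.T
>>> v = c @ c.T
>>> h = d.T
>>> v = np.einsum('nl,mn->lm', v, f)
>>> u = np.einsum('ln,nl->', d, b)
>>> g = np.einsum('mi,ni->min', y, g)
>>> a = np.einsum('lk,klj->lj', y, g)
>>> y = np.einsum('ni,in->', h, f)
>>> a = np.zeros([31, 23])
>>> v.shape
(31, 23)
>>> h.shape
(31, 23)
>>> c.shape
(31, 23)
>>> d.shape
(23, 31)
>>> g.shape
(17, 17, 23)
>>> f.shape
(23, 31)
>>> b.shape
(31, 23)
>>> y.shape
()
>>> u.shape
()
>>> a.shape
(31, 23)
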